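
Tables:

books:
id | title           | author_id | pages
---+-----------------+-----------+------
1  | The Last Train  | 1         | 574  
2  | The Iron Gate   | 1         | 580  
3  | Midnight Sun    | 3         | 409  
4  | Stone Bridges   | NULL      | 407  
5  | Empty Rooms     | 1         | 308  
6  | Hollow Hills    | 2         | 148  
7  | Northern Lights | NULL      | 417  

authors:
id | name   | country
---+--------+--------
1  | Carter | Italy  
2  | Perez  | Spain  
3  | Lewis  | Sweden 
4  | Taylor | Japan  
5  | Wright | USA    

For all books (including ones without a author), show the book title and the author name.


LEFT JOIN keeps every row from books (the left table); where author_id has no match in authors, the author columns become NULL. Walk through each book:
  - book 1 (The Last Train): author_id=1 -> matches Carter
  - book 2 (The Iron Gate): author_id=1 -> matches Carter
  - book 3 (Midnight Sun): author_id=3 -> matches Lewis
  - book 4 (Stone Bridges): author_id=NULL, no match -> kept with NULL
  - book 5 (Empty Rooms): author_id=1 -> matches Carter
  - book 6 (Hollow Hills): author_id=2 -> matches Perez
  - book 7 (Northern Lights): author_id=NULL, no match -> kept with NULL
All 7 rows appear; 2 have NULL author.

SQL:
SELECT a.title, b.name AS author
FROM books a
LEFT JOIN authors b ON a.author_id = b.id

Result:
title           | author
----------------+-------
The Last Train  | Carter
The Iron Gate   | Carter
Midnight Sun    | Lewis 
Stone Bridges   | NULL  
Empty Rooms     | Carter
Hollow Hills    | Perez 
Northern Lights | NULL  


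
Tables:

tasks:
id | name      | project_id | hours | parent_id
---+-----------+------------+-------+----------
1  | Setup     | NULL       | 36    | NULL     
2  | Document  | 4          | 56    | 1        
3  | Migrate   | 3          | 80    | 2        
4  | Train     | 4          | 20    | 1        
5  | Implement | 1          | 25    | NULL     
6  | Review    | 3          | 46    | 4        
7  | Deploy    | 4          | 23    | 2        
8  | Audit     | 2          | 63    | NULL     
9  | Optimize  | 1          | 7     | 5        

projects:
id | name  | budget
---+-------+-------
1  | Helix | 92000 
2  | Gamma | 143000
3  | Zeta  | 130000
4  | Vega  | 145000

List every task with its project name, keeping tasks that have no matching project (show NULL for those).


LEFT JOIN keeps every row from tasks (the left table); where project_id has no match in projects, the project columns become NULL. Walk through each task:
  - task 1 (Setup): project_id=NULL, no match -> kept with NULL
  - task 2 (Document): project_id=4 -> matches Vega
  - task 3 (Migrate): project_id=3 -> matches Zeta
  - task 4 (Train): project_id=4 -> matches Vega
  - task 5 (Implement): project_id=1 -> matches Helix
  - task 6 (Review): project_id=3 -> matches Zeta
  - task 7 (Deploy): project_id=4 -> matches Vega
  - task 8 (Audit): project_id=2 -> matches Gamma
  - task 9 (Optimize): project_id=1 -> matches Helix
All 9 rows appear; 1 has NULL project.

SQL:
SELECT a.name, b.name AS project
FROM tasks a
LEFT JOIN projects b ON a.project_id = b.id

Result:
name      | project
----------+--------
Setup     | NULL   
Document  | Vega   
Migrate   | Zeta   
Train     | Vega   
Implement | Helix  
Review    | Zeta   
Deploy    | Vega   
Audit     | Gamma  
Optimize  | Helix  


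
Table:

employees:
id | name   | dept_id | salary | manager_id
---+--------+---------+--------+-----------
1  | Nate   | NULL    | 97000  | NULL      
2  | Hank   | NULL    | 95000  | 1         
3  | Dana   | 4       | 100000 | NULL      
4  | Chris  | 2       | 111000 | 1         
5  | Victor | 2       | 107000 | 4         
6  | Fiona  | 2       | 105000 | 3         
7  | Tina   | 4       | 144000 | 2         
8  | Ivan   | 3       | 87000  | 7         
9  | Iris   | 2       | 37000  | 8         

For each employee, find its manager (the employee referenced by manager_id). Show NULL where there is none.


This is a self-join: employees is joined to a second copy of itself, matching each row's manager_id to another row's id. Use LEFT JOIN so rows with manager_id=NULL are kept.
  - employee 1 (Nate): manager_id=NULL -> NULL
  - employee 2 (Hank): manager_id=1 -> Nate
  - employee 3 (Dana): manager_id=NULL -> NULL
  - employee 4 (Chris): manager_id=1 -> Nate
  - employee 5 (Victor): manager_id=4 -> Chris
  - employee 6 (Fiona): manager_id=3 -> Dana
  - employee 7 (Tina): manager_id=2 -> Hank
  - employee 8 (Ivan): manager_id=7 -> Tina
  - employee 9 (Iris): manager_id=8 -> Ivan

SQL:
SELECT a.name AS item, b.name AS manager
FROM employees a
LEFT JOIN employees b ON a.manager_id = b.id

Result:
item   | manager
-------+--------
Nate   | NULL   
Hank   | Nate   
Dana   | NULL   
Chris  | Nate   
Victor | Chris  
Fiona  | Dana   
Tina   | Hank   
Ivan   | Tina   
Iris   | Ivan   


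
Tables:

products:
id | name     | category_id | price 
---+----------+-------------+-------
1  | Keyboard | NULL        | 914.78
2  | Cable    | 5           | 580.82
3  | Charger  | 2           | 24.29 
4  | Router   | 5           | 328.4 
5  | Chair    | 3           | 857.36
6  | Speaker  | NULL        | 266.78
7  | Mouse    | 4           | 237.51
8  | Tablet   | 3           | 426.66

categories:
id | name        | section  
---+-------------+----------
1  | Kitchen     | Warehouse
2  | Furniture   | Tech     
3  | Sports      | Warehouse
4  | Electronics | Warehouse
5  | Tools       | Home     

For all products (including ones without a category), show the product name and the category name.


LEFT JOIN keeps every row from products (the left table); where category_id has no match in categories, the category columns become NULL. Walk through each product:
  - product 1 (Keyboard): category_id=NULL, no match -> kept with NULL
  - product 2 (Cable): category_id=5 -> matches Tools
  - product 3 (Charger): category_id=2 -> matches Furniture
  - product 4 (Router): category_id=5 -> matches Tools
  - product 5 (Chair): category_id=3 -> matches Sports
  - product 6 (Speaker): category_id=NULL, no match -> kept with NULL
  - product 7 (Mouse): category_id=4 -> matches Electronics
  - product 8 (Tablet): category_id=3 -> matches Sports
All 8 rows appear; 2 have NULL category.

SQL:
SELECT a.name, b.name AS category
FROM products a
LEFT JOIN categories b ON a.category_id = b.id

Result:
name     | category   
---------+------------
Keyboard | NULL       
Cable    | Tools      
Charger  | Furniture  
Router   | Tools      
Chair    | Sports     
Speaker  | NULL       
Mouse    | Electronics
Tablet   | Sports     


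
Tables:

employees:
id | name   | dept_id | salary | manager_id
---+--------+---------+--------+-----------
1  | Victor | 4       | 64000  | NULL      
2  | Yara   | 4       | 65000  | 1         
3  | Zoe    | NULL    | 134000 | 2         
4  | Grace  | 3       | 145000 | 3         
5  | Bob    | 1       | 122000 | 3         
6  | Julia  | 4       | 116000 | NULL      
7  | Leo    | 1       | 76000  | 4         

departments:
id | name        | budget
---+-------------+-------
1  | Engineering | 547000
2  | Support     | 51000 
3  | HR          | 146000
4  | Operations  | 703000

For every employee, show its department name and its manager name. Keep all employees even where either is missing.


Two LEFT JOINs from the same base table employees: one to departments via dept_id, one to employees itself via manager_id. Both are LEFT so every employee is preserved.
Match against departments:
  - employee 1 (Victor): dept_id=4 -> matches Operations
  - employee 2 (Yara): dept_id=4 -> matches Operations
  - employee 3 (Zoe): dept_id=NULL, no match -> kept with NULL
  - employee 4 (Grace): dept_id=3 -> matches HR
  - employee 5 (Bob): dept_id=1 -> matches Engineering
  - employee 6 (Julia): dept_id=4 -> matches Operations
  - employee 7 (Leo): dept_id=1 -> matches Engineering
Match against employees (self):
  - employee 1 (Victor): manager_id=NULL -> NULL
  - employee 2 (Yara): manager_id=1 -> Victor
  - employee 3 (Zoe): manager_id=2 -> Yara
  - employee 4 (Grace): manager_id=3 -> Zoe
  - employee 5 (Bob): manager_id=3 -> Zoe
  - employee 6 (Julia): manager_id=NULL -> NULL
  - employee 7 (Leo): manager_id=4 -> Grace

SQL:
SELECT a.name, b.name AS department, c.name AS manager
FROM employees a
LEFT JOIN departments b ON a.dept_id = b.id
LEFT JOIN employees c ON a.manager_id = c.id

Result:
name   | department  | manager
-------+-------------+--------
Victor | Operations  | NULL   
Yara   | Operations  | Victor 
Zoe    | NULL        | Yara   
Grace  | HR          | Zoe    
Bob    | Engineering | Zoe    
Julia  | Operations  | NULL   
Leo    | Engineering | Grace  


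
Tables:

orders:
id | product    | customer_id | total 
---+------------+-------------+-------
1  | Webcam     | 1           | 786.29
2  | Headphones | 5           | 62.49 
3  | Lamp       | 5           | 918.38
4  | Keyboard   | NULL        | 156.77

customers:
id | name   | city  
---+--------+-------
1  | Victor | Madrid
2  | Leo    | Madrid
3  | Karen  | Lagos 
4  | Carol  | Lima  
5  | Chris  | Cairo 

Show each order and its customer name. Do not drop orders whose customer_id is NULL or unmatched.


LEFT JOIN keeps every row from orders (the left table); where customer_id has no match in customers, the customer columns become NULL. Walk through each order:
  - order 1 (Webcam): customer_id=1 -> matches Victor
  - order 2 (Headphones): customer_id=5 -> matches Chris
  - order 3 (Lamp): customer_id=5 -> matches Chris
  - order 4 (Keyboard): customer_id=NULL, no match -> kept with NULL
All 4 rows appear; 1 has NULL customer.

SQL:
SELECT a.product, b.name AS customer
FROM orders a
LEFT JOIN customers b ON a.customer_id = b.id

Result:
product    | customer
-----------+---------
Webcam     | Victor  
Headphones | Chris   
Lamp       | Chris   
Keyboard   | NULL    


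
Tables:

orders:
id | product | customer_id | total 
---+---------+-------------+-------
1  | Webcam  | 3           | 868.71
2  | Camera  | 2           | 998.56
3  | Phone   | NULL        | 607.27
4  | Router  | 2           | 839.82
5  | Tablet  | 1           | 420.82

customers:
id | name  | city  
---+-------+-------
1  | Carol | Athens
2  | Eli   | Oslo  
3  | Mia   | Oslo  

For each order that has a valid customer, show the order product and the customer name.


INNER JOIN keeps only orders rows whose customer_id matches an id in customers. Walk through each order:
  - order 1 (Webcam): customer_id=3 -> matches Mia
  - order 2 (Camera): customer_id=2 -> matches Eli
  - order 3 (Phone): customer_id=NULL, no match -> dropped
  - order 4 (Router): customer_id=2 -> matches Eli
  - order 5 (Tablet): customer_id=1 -> matches Carol
So 1 of 5 rows is dropped.

SQL:
SELECT a.product, b.name AS customer
FROM orders a
INNER JOIN customers b ON a.customer_id = b.id

Result:
product | customer
--------+---------
Webcam  | Mia     
Camera  | Eli     
Router  | Eli     
Tablet  | Carol   


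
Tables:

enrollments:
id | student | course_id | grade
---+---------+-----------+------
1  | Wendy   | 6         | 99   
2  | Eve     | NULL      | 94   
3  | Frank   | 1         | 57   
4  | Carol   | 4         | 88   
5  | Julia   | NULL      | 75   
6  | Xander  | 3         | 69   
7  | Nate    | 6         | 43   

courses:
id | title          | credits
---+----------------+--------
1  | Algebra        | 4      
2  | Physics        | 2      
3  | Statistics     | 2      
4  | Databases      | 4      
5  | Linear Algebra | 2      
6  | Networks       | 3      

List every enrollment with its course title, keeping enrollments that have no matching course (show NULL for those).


LEFT JOIN keeps every row from enrollments (the left table); where course_id has no match in courses, the course columns become NULL. Walk through each enrollment:
  - enrollment 1 (Wendy): course_id=6 -> matches Networks
  - enrollment 2 (Eve): course_id=NULL, no match -> kept with NULL
  - enrollment 3 (Frank): course_id=1 -> matches Algebra
  - enrollment 4 (Carol): course_id=4 -> matches Databases
  - enrollment 5 (Julia): course_id=NULL, no match -> kept with NULL
  - enrollment 6 (Xander): course_id=3 -> matches Statistics
  - enrollment 7 (Nate): course_id=6 -> matches Networks
All 7 rows appear; 2 have NULL course.

SQL:
SELECT a.student, b.title AS course
FROM enrollments a
LEFT JOIN courses b ON a.course_id = b.id

Result:
student | course    
--------+-----------
Wendy   | Networks  
Eve     | NULL      
Frank   | Algebra   
Carol   | Databases 
Julia   | NULL      
Xander  | Statistics
Nate    | Networks  


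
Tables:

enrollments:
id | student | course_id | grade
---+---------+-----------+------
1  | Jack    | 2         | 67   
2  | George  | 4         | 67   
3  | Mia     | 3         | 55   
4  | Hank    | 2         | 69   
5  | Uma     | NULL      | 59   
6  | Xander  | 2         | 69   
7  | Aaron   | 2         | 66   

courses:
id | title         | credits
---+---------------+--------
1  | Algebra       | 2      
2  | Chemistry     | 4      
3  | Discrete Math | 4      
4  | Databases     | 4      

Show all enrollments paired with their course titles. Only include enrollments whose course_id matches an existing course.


INNER JOIN keeps only enrollments rows whose course_id matches an id in courses. Walk through each enrollment:
  - enrollment 1 (Jack): course_id=2 -> matches Chemistry
  - enrollment 2 (George): course_id=4 -> matches Databases
  - enrollment 3 (Mia): course_id=3 -> matches Discrete Math
  - enrollment 4 (Hank): course_id=2 -> matches Chemistry
  - enrollment 5 (Uma): course_id=NULL, no match -> dropped
  - enrollment 6 (Xander): course_id=2 -> matches Chemistry
  - enrollment 7 (Aaron): course_id=2 -> matches Chemistry
So 1 of 7 rows is dropped.

SQL:
SELECT a.student, b.title AS course
FROM enrollments a
INNER JOIN courses b ON a.course_id = b.id

Result:
student | course       
--------+--------------
Jack    | Chemistry    
George  | Databases    
Mia     | Discrete Math
Hank    | Chemistry    
Xander  | Chemistry    
Aaron   | Chemistry    


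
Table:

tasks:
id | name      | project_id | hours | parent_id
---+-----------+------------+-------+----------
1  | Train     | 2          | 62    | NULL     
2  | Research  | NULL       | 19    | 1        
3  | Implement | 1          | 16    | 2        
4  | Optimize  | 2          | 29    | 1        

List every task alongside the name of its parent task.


This is a self-join: tasks is joined to a second copy of itself, matching each row's parent_id to another row's id. Use LEFT JOIN so rows with parent_id=NULL are kept.
  - task 1 (Train): parent_id=NULL -> NULL
  - task 2 (Research): parent_id=1 -> Train
  - task 3 (Implement): parent_id=2 -> Research
  - task 4 (Optimize): parent_id=1 -> Train

SQL:
SELECT a.name AS item, b.name AS parent
FROM tasks a
LEFT JOIN tasks b ON a.parent_id = b.id

Result:
item      | parent  
----------+---------
Train     | NULL    
Research  | Train   
Implement | Research
Optimize  | Train   


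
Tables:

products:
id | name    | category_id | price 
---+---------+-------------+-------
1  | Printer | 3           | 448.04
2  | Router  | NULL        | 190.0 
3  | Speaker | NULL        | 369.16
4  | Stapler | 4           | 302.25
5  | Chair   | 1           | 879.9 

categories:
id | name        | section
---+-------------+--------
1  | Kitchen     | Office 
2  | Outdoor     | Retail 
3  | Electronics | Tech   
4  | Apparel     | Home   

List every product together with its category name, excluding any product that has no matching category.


INNER JOIN keeps only products rows whose category_id matches an id in categories. Walk through each product:
  - product 1 (Printer): category_id=3 -> matches Electronics
  - product 2 (Router): category_id=NULL, no match -> dropped
  - product 3 (Speaker): category_id=NULL, no match -> dropped
  - product 4 (Stapler): category_id=4 -> matches Apparel
  - product 5 (Chair): category_id=1 -> matches Kitchen
So 2 of 5 rows are dropped.

SQL:
SELECT a.name, b.name AS category
FROM products a
INNER JOIN categories b ON a.category_id = b.id

Result:
name    | category   
--------+------------
Printer | Electronics
Stapler | Apparel    
Chair   | Kitchen    


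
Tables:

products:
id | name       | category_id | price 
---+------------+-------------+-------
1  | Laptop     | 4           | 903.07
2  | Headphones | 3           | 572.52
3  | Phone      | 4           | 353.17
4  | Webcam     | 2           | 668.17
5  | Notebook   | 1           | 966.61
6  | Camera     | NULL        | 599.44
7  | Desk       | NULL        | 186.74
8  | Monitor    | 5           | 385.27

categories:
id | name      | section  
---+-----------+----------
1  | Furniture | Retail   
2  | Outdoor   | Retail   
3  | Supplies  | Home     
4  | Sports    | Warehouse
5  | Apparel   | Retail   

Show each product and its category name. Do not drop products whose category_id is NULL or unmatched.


LEFT JOIN keeps every row from products (the left table); where category_id has no match in categories, the category columns become NULL. Walk through each product:
  - product 1 (Laptop): category_id=4 -> matches Sports
  - product 2 (Headphones): category_id=3 -> matches Supplies
  - product 3 (Phone): category_id=4 -> matches Sports
  - product 4 (Webcam): category_id=2 -> matches Outdoor
  - product 5 (Notebook): category_id=1 -> matches Furniture
  - product 6 (Camera): category_id=NULL, no match -> kept with NULL
  - product 7 (Desk): category_id=NULL, no match -> kept with NULL
  - product 8 (Monitor): category_id=5 -> matches Apparel
All 8 rows appear; 2 have NULL category.

SQL:
SELECT a.name, b.name AS category
FROM products a
LEFT JOIN categories b ON a.category_id = b.id

Result:
name       | category 
-----------+----------
Laptop     | Sports   
Headphones | Supplies 
Phone      | Sports   
Webcam     | Outdoor  
Notebook   | Furniture
Camera     | NULL     
Desk       | NULL     
Monitor    | Apparel  


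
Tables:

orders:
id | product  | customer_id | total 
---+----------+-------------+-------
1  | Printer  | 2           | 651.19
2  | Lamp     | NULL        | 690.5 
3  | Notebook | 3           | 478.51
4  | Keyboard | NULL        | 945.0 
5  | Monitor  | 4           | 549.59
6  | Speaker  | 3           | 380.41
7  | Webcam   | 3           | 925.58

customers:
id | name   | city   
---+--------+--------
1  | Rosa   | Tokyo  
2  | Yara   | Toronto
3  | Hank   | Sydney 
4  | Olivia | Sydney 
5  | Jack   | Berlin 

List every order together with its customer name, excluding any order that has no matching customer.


INNER JOIN keeps only orders rows whose customer_id matches an id in customers. Walk through each order:
  - order 1 (Printer): customer_id=2 -> matches Yara
  - order 2 (Lamp): customer_id=NULL, no match -> dropped
  - order 3 (Notebook): customer_id=3 -> matches Hank
  - order 4 (Keyboard): customer_id=NULL, no match -> dropped
  - order 5 (Monitor): customer_id=4 -> matches Olivia
  - order 6 (Speaker): customer_id=3 -> matches Hank
  - order 7 (Webcam): customer_id=3 -> matches Hank
So 2 of 7 rows are dropped.

SQL:
SELECT a.product, b.name AS customer
FROM orders a
INNER JOIN customers b ON a.customer_id = b.id

Result:
product  | customer
---------+---------
Printer  | Yara    
Notebook | Hank    
Monitor  | Olivia  
Speaker  | Hank    
Webcam   | Hank    


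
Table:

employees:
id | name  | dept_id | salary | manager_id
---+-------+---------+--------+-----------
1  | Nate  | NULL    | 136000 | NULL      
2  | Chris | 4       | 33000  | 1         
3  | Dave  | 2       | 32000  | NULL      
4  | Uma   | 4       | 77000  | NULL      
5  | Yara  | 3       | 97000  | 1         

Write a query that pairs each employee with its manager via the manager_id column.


This is a self-join: employees is joined to a second copy of itself, matching each row's manager_id to another row's id. Use LEFT JOIN so rows with manager_id=NULL are kept.
  - employee 1 (Nate): manager_id=NULL -> NULL
  - employee 2 (Chris): manager_id=1 -> Nate
  - employee 3 (Dave): manager_id=NULL -> NULL
  - employee 4 (Uma): manager_id=NULL -> NULL
  - employee 5 (Yara): manager_id=1 -> Nate

SQL:
SELECT a.name AS item, b.name AS manager
FROM employees a
LEFT JOIN employees b ON a.manager_id = b.id

Result:
item  | manager
------+--------
Nate  | NULL   
Chris | Nate   
Dave  | NULL   
Uma   | NULL   
Yara  | Nate   


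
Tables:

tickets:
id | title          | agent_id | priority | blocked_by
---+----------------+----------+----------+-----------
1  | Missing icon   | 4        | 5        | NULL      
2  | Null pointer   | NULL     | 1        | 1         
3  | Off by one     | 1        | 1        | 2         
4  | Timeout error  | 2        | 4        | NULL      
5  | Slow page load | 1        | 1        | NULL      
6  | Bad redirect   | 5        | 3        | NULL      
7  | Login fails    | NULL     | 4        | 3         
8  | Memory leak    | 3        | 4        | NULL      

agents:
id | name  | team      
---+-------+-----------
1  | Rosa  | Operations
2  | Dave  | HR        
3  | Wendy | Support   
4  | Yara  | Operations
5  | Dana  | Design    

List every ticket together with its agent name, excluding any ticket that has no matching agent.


INNER JOIN keeps only tickets rows whose agent_id matches an id in agents. Walk through each ticket:
  - ticket 1 (Missing icon): agent_id=4 -> matches Yara
  - ticket 2 (Null pointer): agent_id=NULL, no match -> dropped
  - ticket 3 (Off by one): agent_id=1 -> matches Rosa
  - ticket 4 (Timeout error): agent_id=2 -> matches Dave
  - ticket 5 (Slow page load): agent_id=1 -> matches Rosa
  - ticket 6 (Bad redirect): agent_id=5 -> matches Dana
  - ticket 7 (Login fails): agent_id=NULL, no match -> dropped
  - ticket 8 (Memory leak): agent_id=3 -> matches Wendy
So 2 of 8 rows are dropped.

SQL:
SELECT a.title, b.name AS agent
FROM tickets a
INNER JOIN agents b ON a.agent_id = b.id

Result:
title          | agent
---------------+------
Missing icon   | Yara 
Off by one     | Rosa 
Timeout error  | Dave 
Slow page load | Rosa 
Bad redirect   | Dana 
Memory leak    | Wendy


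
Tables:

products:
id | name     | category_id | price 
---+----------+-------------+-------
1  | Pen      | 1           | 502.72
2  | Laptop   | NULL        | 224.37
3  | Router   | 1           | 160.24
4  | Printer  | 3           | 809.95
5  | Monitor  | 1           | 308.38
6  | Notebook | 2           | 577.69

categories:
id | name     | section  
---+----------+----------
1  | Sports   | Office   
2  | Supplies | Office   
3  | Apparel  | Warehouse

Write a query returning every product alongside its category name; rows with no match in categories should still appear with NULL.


LEFT JOIN keeps every row from products (the left table); where category_id has no match in categories, the category columns become NULL. Walk through each product:
  - product 1 (Pen): category_id=1 -> matches Sports
  - product 2 (Laptop): category_id=NULL, no match -> kept with NULL
  - product 3 (Router): category_id=1 -> matches Sports
  - product 4 (Printer): category_id=3 -> matches Apparel
  - product 5 (Monitor): category_id=1 -> matches Sports
  - product 6 (Notebook): category_id=2 -> matches Supplies
All 6 rows appear; 1 has NULL category.

SQL:
SELECT a.name, b.name AS category
FROM products a
LEFT JOIN categories b ON a.category_id = b.id

Result:
name     | category
---------+---------
Pen      | Sports  
Laptop   | NULL    
Router   | Sports  
Printer  | Apparel 
Monitor  | Sports  
Notebook | Supplies


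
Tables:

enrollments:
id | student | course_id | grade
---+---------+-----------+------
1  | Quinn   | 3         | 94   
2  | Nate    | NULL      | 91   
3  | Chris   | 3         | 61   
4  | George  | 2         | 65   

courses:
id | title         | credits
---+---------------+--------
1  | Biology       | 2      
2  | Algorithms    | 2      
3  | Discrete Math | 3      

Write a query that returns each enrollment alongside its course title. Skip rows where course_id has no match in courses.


INNER JOIN keeps only enrollments rows whose course_id matches an id in courses. Walk through each enrollment:
  - enrollment 1 (Quinn): course_id=3 -> matches Discrete Math
  - enrollment 2 (Nate): course_id=NULL, no match -> dropped
  - enrollment 3 (Chris): course_id=3 -> matches Discrete Math
  - enrollment 4 (George): course_id=2 -> matches Algorithms
So 1 of 4 rows is dropped.

SQL:
SELECT a.student, b.title AS course
FROM enrollments a
INNER JOIN courses b ON a.course_id = b.id

Result:
student | course       
--------+--------------
Quinn   | Discrete Math
Chris   | Discrete Math
George  | Algorithms   


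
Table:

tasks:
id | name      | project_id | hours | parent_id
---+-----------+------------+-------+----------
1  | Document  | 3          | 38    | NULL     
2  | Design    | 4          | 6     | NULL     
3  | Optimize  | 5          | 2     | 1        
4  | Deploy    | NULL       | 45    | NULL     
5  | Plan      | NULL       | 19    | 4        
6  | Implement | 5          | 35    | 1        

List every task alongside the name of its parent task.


This is a self-join: tasks is joined to a second copy of itself, matching each row's parent_id to another row's id. Use LEFT JOIN so rows with parent_id=NULL are kept.
  - task 1 (Document): parent_id=NULL -> NULL
  - task 2 (Design): parent_id=NULL -> NULL
  - task 3 (Optimize): parent_id=1 -> Document
  - task 4 (Deploy): parent_id=NULL -> NULL
  - task 5 (Plan): parent_id=4 -> Deploy
  - task 6 (Implement): parent_id=1 -> Document

SQL:
SELECT a.name AS item, b.name AS parent
FROM tasks a
LEFT JOIN tasks b ON a.parent_id = b.id

Result:
item      | parent  
----------+---------
Document  | NULL    
Design    | NULL    
Optimize  | Document
Deploy    | NULL    
Plan      | Deploy  
Implement | Document


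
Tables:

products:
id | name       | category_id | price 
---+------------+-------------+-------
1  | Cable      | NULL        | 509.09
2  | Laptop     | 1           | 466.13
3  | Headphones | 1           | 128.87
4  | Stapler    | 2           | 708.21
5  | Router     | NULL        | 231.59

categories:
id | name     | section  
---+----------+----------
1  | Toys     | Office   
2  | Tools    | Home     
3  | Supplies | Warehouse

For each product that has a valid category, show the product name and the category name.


INNER JOIN keeps only products rows whose category_id matches an id in categories. Walk through each product:
  - product 1 (Cable): category_id=NULL, no match -> dropped
  - product 2 (Laptop): category_id=1 -> matches Toys
  - product 3 (Headphones): category_id=1 -> matches Toys
  - product 4 (Stapler): category_id=2 -> matches Tools
  - product 5 (Router): category_id=NULL, no match -> dropped
So 2 of 5 rows are dropped.

SQL:
SELECT a.name, b.name AS category
FROM products a
INNER JOIN categories b ON a.category_id = b.id

Result:
name       | category
-----------+---------
Laptop     | Toys    
Headphones | Toys    
Stapler    | Tools   


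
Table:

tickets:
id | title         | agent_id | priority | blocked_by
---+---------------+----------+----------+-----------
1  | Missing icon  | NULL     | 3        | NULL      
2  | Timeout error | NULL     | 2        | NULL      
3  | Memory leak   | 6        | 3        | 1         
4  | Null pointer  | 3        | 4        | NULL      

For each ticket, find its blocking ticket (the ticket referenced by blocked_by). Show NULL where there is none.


This is a self-join: tickets is joined to a second copy of itself, matching each row's blocked_by to another row's id. Use LEFT JOIN so rows with blocked_by=NULL are kept.
  - ticket 1 (Missing icon): blocked_by=NULL -> NULL
  - ticket 2 (Timeout error): blocked_by=NULL -> NULL
  - ticket 3 (Memory leak): blocked_by=1 -> Missing icon
  - ticket 4 (Null pointer): blocked_by=NULL -> NULL

SQL:
SELECT a.title AS item, b.title AS blocked_by
FROM tickets a
LEFT JOIN tickets b ON a.blocked_by = b.id

Result:
item          | blocked_by  
--------------+-------------
Missing icon  | NULL        
Timeout error | NULL        
Memory leak   | Missing icon
Null pointer  | NULL        


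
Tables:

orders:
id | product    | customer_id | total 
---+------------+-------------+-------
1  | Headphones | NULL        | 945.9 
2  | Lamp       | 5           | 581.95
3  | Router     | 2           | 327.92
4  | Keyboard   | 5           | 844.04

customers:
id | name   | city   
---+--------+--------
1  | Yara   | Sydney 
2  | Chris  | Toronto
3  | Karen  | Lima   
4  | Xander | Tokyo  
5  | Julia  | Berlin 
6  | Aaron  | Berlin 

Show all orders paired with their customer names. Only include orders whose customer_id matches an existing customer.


INNER JOIN keeps only orders rows whose customer_id matches an id in customers. Walk through each order:
  - order 1 (Headphones): customer_id=NULL, no match -> dropped
  - order 2 (Lamp): customer_id=5 -> matches Julia
  - order 3 (Router): customer_id=2 -> matches Chris
  - order 4 (Keyboard): customer_id=5 -> matches Julia
So 1 of 4 rows is dropped.

SQL:
SELECT a.product, b.name AS customer
FROM orders a
INNER JOIN customers b ON a.customer_id = b.id

Result:
product  | customer
---------+---------
Lamp     | Julia   
Router   | Chris   
Keyboard | Julia   


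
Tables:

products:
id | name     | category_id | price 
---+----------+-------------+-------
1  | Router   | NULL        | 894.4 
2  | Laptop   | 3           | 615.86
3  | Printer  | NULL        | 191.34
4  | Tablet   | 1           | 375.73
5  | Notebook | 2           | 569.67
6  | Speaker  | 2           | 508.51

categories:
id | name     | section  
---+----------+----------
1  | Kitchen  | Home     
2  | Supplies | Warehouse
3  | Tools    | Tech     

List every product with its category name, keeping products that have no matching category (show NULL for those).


LEFT JOIN keeps every row from products (the left table); where category_id has no match in categories, the category columns become NULL. Walk through each product:
  - product 1 (Router): category_id=NULL, no match -> kept with NULL
  - product 2 (Laptop): category_id=3 -> matches Tools
  - product 3 (Printer): category_id=NULL, no match -> kept with NULL
  - product 4 (Tablet): category_id=1 -> matches Kitchen
  - product 5 (Notebook): category_id=2 -> matches Supplies
  - product 6 (Speaker): category_id=2 -> matches Supplies
All 6 rows appear; 2 have NULL category.

SQL:
SELECT a.name, b.name AS category
FROM products a
LEFT JOIN categories b ON a.category_id = b.id

Result:
name     | category
---------+---------
Router   | NULL    
Laptop   | Tools   
Printer  | NULL    
Tablet   | Kitchen 
Notebook | Supplies
Speaker  | Supplies


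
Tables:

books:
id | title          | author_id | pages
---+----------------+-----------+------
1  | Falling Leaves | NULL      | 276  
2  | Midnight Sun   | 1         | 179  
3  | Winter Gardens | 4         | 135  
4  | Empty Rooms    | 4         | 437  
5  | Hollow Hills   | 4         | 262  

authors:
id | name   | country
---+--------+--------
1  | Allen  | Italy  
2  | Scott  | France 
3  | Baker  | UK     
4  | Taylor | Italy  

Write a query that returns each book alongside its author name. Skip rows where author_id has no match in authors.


INNER JOIN keeps only books rows whose author_id matches an id in authors. Walk through each book:
  - book 1 (Falling Leaves): author_id=NULL, no match -> dropped
  - book 2 (Midnight Sun): author_id=1 -> matches Allen
  - book 3 (Winter Gardens): author_id=4 -> matches Taylor
  - book 4 (Empty Rooms): author_id=4 -> matches Taylor
  - book 5 (Hollow Hills): author_id=4 -> matches Taylor
So 1 of 5 rows is dropped.

SQL:
SELECT a.title, b.name AS author
FROM books a
INNER JOIN authors b ON a.author_id = b.id

Result:
title          | author
---------------+-------
Midnight Sun   | Allen 
Winter Gardens | Taylor
Empty Rooms    | Taylor
Hollow Hills   | Taylor


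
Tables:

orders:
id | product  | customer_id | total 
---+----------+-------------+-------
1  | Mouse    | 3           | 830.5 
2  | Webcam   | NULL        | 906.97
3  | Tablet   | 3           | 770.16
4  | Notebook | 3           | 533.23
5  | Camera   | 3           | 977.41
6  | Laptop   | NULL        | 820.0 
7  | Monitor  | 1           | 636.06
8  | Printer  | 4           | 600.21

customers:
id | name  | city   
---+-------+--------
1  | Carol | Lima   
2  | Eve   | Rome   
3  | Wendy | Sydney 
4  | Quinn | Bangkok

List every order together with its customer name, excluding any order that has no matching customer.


INNER JOIN keeps only orders rows whose customer_id matches an id in customers. Walk through each order:
  - order 1 (Mouse): customer_id=3 -> matches Wendy
  - order 2 (Webcam): customer_id=NULL, no match -> dropped
  - order 3 (Tablet): customer_id=3 -> matches Wendy
  - order 4 (Notebook): customer_id=3 -> matches Wendy
  - order 5 (Camera): customer_id=3 -> matches Wendy
  - order 6 (Laptop): customer_id=NULL, no match -> dropped
  - order 7 (Monitor): customer_id=1 -> matches Carol
  - order 8 (Printer): customer_id=4 -> matches Quinn
So 2 of 8 rows are dropped.

SQL:
SELECT a.product, b.name AS customer
FROM orders a
INNER JOIN customers b ON a.customer_id = b.id

Result:
product  | customer
---------+---------
Mouse    | Wendy   
Tablet   | Wendy   
Notebook | Wendy   
Camera   | Wendy   
Monitor  | Carol   
Printer  | Quinn   


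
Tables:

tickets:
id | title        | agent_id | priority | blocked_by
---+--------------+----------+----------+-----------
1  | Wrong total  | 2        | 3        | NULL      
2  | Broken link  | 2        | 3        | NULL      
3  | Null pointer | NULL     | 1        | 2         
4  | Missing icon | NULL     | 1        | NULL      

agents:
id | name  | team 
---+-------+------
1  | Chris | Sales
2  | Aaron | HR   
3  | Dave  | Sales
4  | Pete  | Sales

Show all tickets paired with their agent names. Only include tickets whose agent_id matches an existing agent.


INNER JOIN keeps only tickets rows whose agent_id matches an id in agents. Walk through each ticket:
  - ticket 1 (Wrong total): agent_id=2 -> matches Aaron
  - ticket 2 (Broken link): agent_id=2 -> matches Aaron
  - ticket 3 (Null pointer): agent_id=NULL, no match -> dropped
  - ticket 4 (Missing icon): agent_id=NULL, no match -> dropped
So 2 of 4 rows are dropped.

SQL:
SELECT a.title, b.name AS agent
FROM tickets a
INNER JOIN agents b ON a.agent_id = b.id

Result:
title       | agent
------------+------
Wrong total | Aaron
Broken link | Aaron


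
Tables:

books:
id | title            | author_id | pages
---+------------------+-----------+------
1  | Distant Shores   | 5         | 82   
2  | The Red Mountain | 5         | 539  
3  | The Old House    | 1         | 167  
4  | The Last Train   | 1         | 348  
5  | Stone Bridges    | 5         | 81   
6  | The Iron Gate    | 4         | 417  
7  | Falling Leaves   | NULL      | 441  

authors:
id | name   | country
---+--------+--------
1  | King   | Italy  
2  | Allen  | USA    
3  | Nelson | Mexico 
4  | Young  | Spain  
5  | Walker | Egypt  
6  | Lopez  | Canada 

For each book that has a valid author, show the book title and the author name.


INNER JOIN keeps only books rows whose author_id matches an id in authors. Walk through each book:
  - book 1 (Distant Shores): author_id=5 -> matches Walker
  - book 2 (The Red Mountain): author_id=5 -> matches Walker
  - book 3 (The Old House): author_id=1 -> matches King
  - book 4 (The Last Train): author_id=1 -> matches King
  - book 5 (Stone Bridges): author_id=5 -> matches Walker
  - book 6 (The Iron Gate): author_id=4 -> matches Young
  - book 7 (Falling Leaves): author_id=NULL, no match -> dropped
So 1 of 7 rows is dropped.

SQL:
SELECT a.title, b.name AS author
FROM books a
INNER JOIN authors b ON a.author_id = b.id

Result:
title            | author
-----------------+-------
Distant Shores   | Walker
The Red Mountain | Walker
The Old House    | King  
The Last Train   | King  
Stone Bridges    | Walker
The Iron Gate    | Young 


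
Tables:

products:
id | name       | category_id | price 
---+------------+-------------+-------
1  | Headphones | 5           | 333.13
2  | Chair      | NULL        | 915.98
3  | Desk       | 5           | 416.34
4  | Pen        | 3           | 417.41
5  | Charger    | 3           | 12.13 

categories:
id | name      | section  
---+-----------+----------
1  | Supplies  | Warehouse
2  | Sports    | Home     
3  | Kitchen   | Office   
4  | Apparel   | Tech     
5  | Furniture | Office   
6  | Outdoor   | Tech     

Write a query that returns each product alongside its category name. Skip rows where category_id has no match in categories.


INNER JOIN keeps only products rows whose category_id matches an id in categories. Walk through each product:
  - product 1 (Headphones): category_id=5 -> matches Furniture
  - product 2 (Chair): category_id=NULL, no match -> dropped
  - product 3 (Desk): category_id=5 -> matches Furniture
  - product 4 (Pen): category_id=3 -> matches Kitchen
  - product 5 (Charger): category_id=3 -> matches Kitchen
So 1 of 5 rows is dropped.

SQL:
SELECT a.name, b.name AS category
FROM products a
INNER JOIN categories b ON a.category_id = b.id

Result:
name       | category 
-----------+----------
Headphones | Furniture
Desk       | Furniture
Pen        | Kitchen  
Charger    | Kitchen  


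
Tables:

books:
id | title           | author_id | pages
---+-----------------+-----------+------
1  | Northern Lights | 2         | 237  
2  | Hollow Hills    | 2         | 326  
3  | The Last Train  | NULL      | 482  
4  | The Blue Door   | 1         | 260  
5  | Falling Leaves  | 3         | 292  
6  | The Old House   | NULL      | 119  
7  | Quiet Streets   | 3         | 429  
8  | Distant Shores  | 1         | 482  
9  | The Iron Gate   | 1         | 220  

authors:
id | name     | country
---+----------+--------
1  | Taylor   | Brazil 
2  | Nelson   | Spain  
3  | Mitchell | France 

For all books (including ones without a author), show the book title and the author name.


LEFT JOIN keeps every row from books (the left table); where author_id has no match in authors, the author columns become NULL. Walk through each book:
  - book 1 (Northern Lights): author_id=2 -> matches Nelson
  - book 2 (Hollow Hills): author_id=2 -> matches Nelson
  - book 3 (The Last Train): author_id=NULL, no match -> kept with NULL
  - book 4 (The Blue Door): author_id=1 -> matches Taylor
  - book 5 (Falling Leaves): author_id=3 -> matches Mitchell
  - book 6 (The Old House): author_id=NULL, no match -> kept with NULL
  - book 7 (Quiet Streets): author_id=3 -> matches Mitchell
  - book 8 (Distant Shores): author_id=1 -> matches Taylor
  - book 9 (The Iron Gate): author_id=1 -> matches Taylor
All 9 rows appear; 2 have NULL author.

SQL:
SELECT a.title, b.name AS author
FROM books a
LEFT JOIN authors b ON a.author_id = b.id

Result:
title           | author  
----------------+---------
Northern Lights | Nelson  
Hollow Hills    | Nelson  
The Last Train  | NULL    
The Blue Door   | Taylor  
Falling Leaves  | Mitchell
The Old House   | NULL    
Quiet Streets   | Mitchell
Distant Shores  | Taylor  
The Iron Gate   | Taylor  


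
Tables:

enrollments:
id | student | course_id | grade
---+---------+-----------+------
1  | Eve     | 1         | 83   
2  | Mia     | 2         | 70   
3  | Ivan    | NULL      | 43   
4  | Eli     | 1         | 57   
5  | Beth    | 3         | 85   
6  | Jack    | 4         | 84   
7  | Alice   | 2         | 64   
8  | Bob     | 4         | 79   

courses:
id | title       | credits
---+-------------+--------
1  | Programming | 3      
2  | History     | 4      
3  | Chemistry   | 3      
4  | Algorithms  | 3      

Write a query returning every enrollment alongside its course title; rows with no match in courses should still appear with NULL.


LEFT JOIN keeps every row from enrollments (the left table); where course_id has no match in courses, the course columns become NULL. Walk through each enrollment:
  - enrollment 1 (Eve): course_id=1 -> matches Programming
  - enrollment 2 (Mia): course_id=2 -> matches History
  - enrollment 3 (Ivan): course_id=NULL, no match -> kept with NULL
  - enrollment 4 (Eli): course_id=1 -> matches Programming
  - enrollment 5 (Beth): course_id=3 -> matches Chemistry
  - enrollment 6 (Jack): course_id=4 -> matches Algorithms
  - enrollment 7 (Alice): course_id=2 -> matches History
  - enrollment 8 (Bob): course_id=4 -> matches Algorithms
All 8 rows appear; 1 has NULL course.

SQL:
SELECT a.student, b.title AS course
FROM enrollments a
LEFT JOIN courses b ON a.course_id = b.id

Result:
student | course     
--------+------------
Eve     | Programming
Mia     | History    
Ivan    | NULL       
Eli     | Programming
Beth    | Chemistry  
Jack    | Algorithms 
Alice   | History    
Bob     | Algorithms 
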